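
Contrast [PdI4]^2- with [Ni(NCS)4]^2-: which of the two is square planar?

For [PdI4]^2-: Ligand charges: each iodide is −1. With an overall charge of −2 the palladium centre must be in the +2 oxidation state. Palladium is a group-10 element; Pd(II) is therefore d⁸. A 4d d⁸ ion has a large crystal-field splitting; square planar leaves the high-energy d_{x²−y²} orbital empty and maximises CFSE. → square planar.
For [Ni(NCS)4]^2-: Each isothiocyanate is −1; balancing the −2 overall charge requires Ni(II). Nickel is a group-10 element; Ni(II) is therefore d⁸. Isothiocyanate is a weak-field ligand. With weak-field ligands the CFSE gain from square planar is small, so a 3d d⁸ ion takes the sterically preferred tetrahedral geometry. → tetrahedral.

[PdI4]^2-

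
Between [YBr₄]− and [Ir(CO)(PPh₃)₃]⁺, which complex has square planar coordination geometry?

[Ir(CO)(PPh₃)₃]⁺

For [YBr₄]−: Ligand charges: each bromide is −1. With an overall charge of −1 the yttrium centre must be in the +3 oxidation state. Group 3 minus oxidation state 3 gives a d⁰ configuration. A d⁰ ion has no crystal-field stabilisation preference between square planar and tetrahedral, so four ligands adopt the sterically favoured tetrahedral geometry. → tetrahedral.
For [Ir(CO)(PPh₃)₃]⁺: Ligand charges: carbonyl is neutral; triphenylphosphine is neutral. With an overall charge of +1 the iridium centre must be in the +1 oxidation state. Ir sits in group 9, so the d-electron count is 9 − 1 = 8. A 5d d⁸ ion has a large crystal-field splitting; square planar leaves the high-energy d_{x²−y²} orbital empty and maximises CFSE. → square planar.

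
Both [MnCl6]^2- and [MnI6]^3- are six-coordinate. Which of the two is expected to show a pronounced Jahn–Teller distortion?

[MnI6]^3-

[MnCl6]^2-: Each chloride is −1; balancing the −2 overall charge requires Mn(IV). Group 7 minus oxidation state 4 gives a d³ configuration. The d³ configuration leaves the e_g set evenly filled (or empty) — no strong Jahn–Teller driving force.
[MnI6]^3-: Ligand charges: each iodide is −1. With an overall charge of −3 the manganese centre must be in the +3 oxidation state. Mn sits in group 7, so the d-electron count is 7 − 3 = 4. Iodide is a weak-field ligand for a first-row metal, so the complex is high-spin. The t₂g³e_g¹ (high-spin) configuration has an unevenly filled e_g set; the Jahn–Teller theorem predicts a tetragonal distortion (typically axial elongation) to lift the degeneracy.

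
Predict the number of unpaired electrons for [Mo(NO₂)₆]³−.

3 unpaired electrons

Ligand charges: each nitro (N-bound nitrite) is −1. With an overall charge of −3 the molybdenum centre must be in the +3 oxidation state.
Mo sits in group 6, so the d-electron count is 6 − 3 = 3.
In an octahedral field the d³ configuration is t₂g³e_g⁰ (only one arrangement possible), giving 3 unpaired electrons.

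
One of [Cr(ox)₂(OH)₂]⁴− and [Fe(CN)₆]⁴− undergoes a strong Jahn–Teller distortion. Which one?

[Cr(ox)₂(OH)₂]⁴−

[Cr(ox)₂(OH)₂]⁴−: Summing ligand charges against the −4 overall charge gives an oxidation state of +2 for chromium. Cr sits in group 6, so the d-electron count is 6 − 2 = 4. Hydroxide and oxalate are weak-field ligands for a first-row metal, so the complex is high-spin. The t₂g³e_g¹ (high-spin) configuration has an unevenly filled e_g set; the Jahn–Teller theorem predicts a tetragonal distortion (typically axial elongation) to lift the degeneracy.
[Fe(CN)₆]⁴−: Summing ligand charges against the −4 overall charge gives an oxidation state of +2 for iron. Iron is a group-8 element; Fe(II) is therefore d⁶. Cyanide is a strong-field ligand (high in the spectrochemical series) for a first-row metal, so the complex is low-spin. The d⁶ configuration leaves the e_g set evenly filled (or empty) — no strong Jahn–Teller driving force.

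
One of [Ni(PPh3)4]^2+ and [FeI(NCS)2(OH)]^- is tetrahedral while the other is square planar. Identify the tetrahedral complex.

For [Ni(PPh3)4]^2+: Ligand charges: triphenylphosphine is neutral. With an overall charge of +2 the nickel centre must be in the +2 oxidation state. Nickel is a group-10 element; Ni(II) is therefore d⁸. Triphenylphosphine is a strong-field ligand (high in the spectrochemical series). A 3d d⁸ ion with strong-field ligands gains enough CFSE to favour square planar over tetrahedral. → square planar.
For [FeI(NCS)2(OH)]^-: Ligand charges: each iodide is −1; each isothiocyanate is −1; each hydroxide is −1. With an overall charge of −1 the iron centre must be in the +3 oxidation state. Iron is a group-8 element; Fe(III) is therefore d⁵. A high-spin d⁵ ion has zero CFSE in either geometry, so four ligands adopt the sterically favoured tetrahedral geometry. → tetrahedral.

[FeI(NCS)2(OH)]^-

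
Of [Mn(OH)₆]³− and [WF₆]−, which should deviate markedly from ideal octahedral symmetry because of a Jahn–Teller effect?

[Mn(OH)₆]³−: Ligand charges: each hydroxide is −1. With an overall charge of −3 the manganese centre must be in the +3 oxidation state. Group 7 minus oxidation state 3 gives a d⁴ configuration. Hydroxide is a weak-field ligand for a first-row metal, so the complex is high-spin. The t₂g³e_g¹ (high-spin) configuration has an unevenly filled e_g set; the Jahn–Teller theorem predicts a tetragonal distortion (typically axial elongation) to lift the degeneracy.
[WF₆]−: Ligand charges: each fluoride is −1. With an overall charge of −1 the tungsten centre must be in the +5 oxidation state. W sits in group 6, so the d-electron count is 6 − 5 = 1. The d¹ configuration leaves the e_g set evenly filled (or empty) — no strong Jahn–Teller driving force.

[Mn(OH)₆]³−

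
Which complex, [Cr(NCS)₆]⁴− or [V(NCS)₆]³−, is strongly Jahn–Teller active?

[Cr(NCS)₆]⁴−

[Cr(NCS)₆]⁴−: Summing ligand charges against the −4 overall charge gives an oxidation state of +2 for chromium. Chromium is a group-6 element; Cr(II) is therefore d⁴. Isothiocyanate is a weak-field ligand for a first-row metal, so the complex is high-spin. The t₂g³e_g¹ (high-spin) configuration has an unevenly filled e_g set; the Jahn–Teller theorem predicts a tetragonal distortion (typically axial elongation) to lift the degeneracy.
[V(NCS)₆]³−: Summing ligand charges against the −3 overall charge gives an oxidation state of +3 for vanadium. V sits in group 5, so the d-electron count is 5 − 3 = 2. The d² configuration leaves the e_g set evenly filled (or empty) — no strong Jahn–Teller driving force.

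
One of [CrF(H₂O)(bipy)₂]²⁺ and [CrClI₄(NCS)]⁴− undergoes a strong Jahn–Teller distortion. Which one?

[CrF(H₂O)(bipy)₂]²⁺: Summing ligand charges against the +2 overall charge gives an oxidation state of +3 for chromium. Group 6 minus oxidation state 3 gives a d³ configuration. The d³ configuration leaves the e_g set evenly filled (or empty) — no strong Jahn–Teller driving force.
[CrClI₄(NCS)]⁴−: Each chloride is −1; each iodide is −1; each isothiocyanate is −1; balancing the −4 overall charge requires Cr(II). Cr sits in group 6, so the d-electron count is 6 − 2 = 4. Chloride, iodide, and isothiocyanate are weak-field ligands for a first-row metal, so the complex is high-spin. The t₂g³e_g¹ (high-spin) configuration has an unevenly filled e_g set; the Jahn–Teller theorem predicts a tetragonal distortion (typically axial elongation) to lift the degeneracy.

[CrClI₄(NCS)]⁴−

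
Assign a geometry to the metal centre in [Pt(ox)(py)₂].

square planar

Ligand charges: each oxalate is −2; pyridine is neutral. With an overall charge of 0 the platinum centre must be in the +2 oxidation state.
Group 10 minus oxidation state 2 gives a d⁸ configuration.
Counting donor atoms: 1×oxalate (bidentate) → 2 donors; 2×pyridine (monodentate) → 2 donors. Coordination number = 4.
A 5d d⁸ ion has a large crystal-field splitting; square planar leaves the high-energy d_{x²−y²} orbital empty and maximises CFSE.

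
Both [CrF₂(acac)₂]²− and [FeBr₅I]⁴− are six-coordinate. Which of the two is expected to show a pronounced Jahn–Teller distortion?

[CrF₂(acac)₂]²−

[CrF₂(acac)₂]²−: Each fluoride is −1; each acetylacetonate is −1; balancing the −2 overall charge requires Cr(II). Group 6 minus oxidation state 2 gives a d⁴ configuration. Acetylacetonate and fluoride are weak-field ligands for a first-row metal, so the complex is high-spin. The t₂g³e_g¹ (high-spin) configuration has an unevenly filled e_g set; the Jahn–Teller theorem predicts a tetragonal distortion (typically axial elongation) to lift the degeneracy.
[FeBr₅I]⁴−: Summing ligand charges against the −4 overall charge gives an oxidation state of +2 for iron. Fe sits in group 8, so the d-electron count is 8 − 2 = 6. Bromide and iodide are weak-field ligands for a first-row metal, so the complex is high-spin. The d⁶ configuration leaves the e_g set evenly filled (or empty) — no strong Jahn–Teller driving force.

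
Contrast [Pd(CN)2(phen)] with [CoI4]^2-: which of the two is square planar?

For [Pd(CN)2(phen)]: Each cyanide is −1; 1,10-phenanthroline is neutral; balancing the 0 overall charge requires Pd(II). Palladium is a group-10 element; Pd(II) is therefore d⁸. A 4d d⁸ ion has a large crystal-field splitting; square planar leaves the high-energy d_{x²−y²} orbital empty and maximises CFSE. → square planar.
For [CoI4]^2-: Summing ligand charges against the −2 overall charge gives an oxidation state of +2 for cobalt. Group 9 minus oxidation state 2 gives a d⁷ configuration. For a high-spin 3d d⁷ ion with weak-field ligands the small Δₜ gives little square-planar CFSE advantage, so four ligands adopt the sterically favoured tetrahedral geometry. → tetrahedral.

[Pd(CN)2(phen)]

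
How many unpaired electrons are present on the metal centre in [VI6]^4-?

Summing ligand charges against the −4 overall charge gives an oxidation state of +2 for vanadium.
V sits in group 5, so the d-electron count is 5 − 2 = 3.
In an octahedral field the d³ configuration is t₂g³e_g⁰ (only one arrangement possible), giving 3 unpaired electrons.

3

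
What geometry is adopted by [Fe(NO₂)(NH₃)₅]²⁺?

octahedral

Ligand charges: each nitro (N-bound nitrite) is −1; ammonia is neutral. With an overall charge of +2 the iron centre must be in the +3 oxidation state.
Iron is a group-8 element; Fe(III) is therefore d⁵.
Coordination number: 6.
Six donors around a single metal centre give an octahedral coordination sphere.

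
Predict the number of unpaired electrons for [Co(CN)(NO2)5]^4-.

1 unpaired electron

Summing ligand charges against the −4 overall charge gives an oxidation state of +2 for cobalt.
Co sits in group 9, so the d-electron count is 9 − 2 = 7.
The spin state decides the count: Cyanide and nitro (N-bound nitrite) are strong-field ligands (high in the spectrochemical series) for a first-row metal, so the complex is low-spin.
An octahedral low-spin d⁷ ion is t₂g⁶e_g¹, giving 1 unpaired electron.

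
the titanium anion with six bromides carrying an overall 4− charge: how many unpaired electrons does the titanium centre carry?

Ligand charges: each bromide is −1. With an overall charge of −4 the titanium centre must be in the +2 oxidation state.
Ti sits in group 4, so the d-electron count is 4 − 2 = 2.
In an octahedral field the d² configuration is t₂g²e_g⁰ (only one arrangement possible), giving 2 unpaired electrons.

2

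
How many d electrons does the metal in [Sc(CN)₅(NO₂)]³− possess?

Ligand charges: each cyanide is −1; each nitro (N-bound nitrite) is −1. With an overall charge of −3 the scandium centre must be in the +3 oxidation state.
Sc sits in group 3, so the d-electron count is 3 − 3 = 0.

d0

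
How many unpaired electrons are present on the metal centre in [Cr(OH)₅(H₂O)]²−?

Each hydroxide is −1; water is neutral; balancing the −2 overall charge requires Cr(III).
Cr sits in group 6, so the d-electron count is 6 − 3 = 3.
In an octahedral field the d³ configuration is t₂g³e_g⁰ (only one arrangement possible), giving 3 unpaired electrons.

3 unpaired electrons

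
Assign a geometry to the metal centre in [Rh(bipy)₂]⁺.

Summing ligand charges against the +1 overall charge gives an oxidation state of +1 for rhodium.
Rhodium is a group-9 element; Rh(I) is therefore d⁸.
Counting donor atoms: 2×2,2′-bipyridine (bidentate) → 4 donors. Coordination number = 4.
A 4d d⁸ ion has a large crystal-field splitting; square planar leaves the high-energy d_{x²−y²} orbital empty and maximises CFSE.

square planar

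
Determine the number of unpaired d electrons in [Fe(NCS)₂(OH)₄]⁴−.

Each isothiocyanate is −1; each hydroxide is −1; balancing the −4 overall charge requires Fe(II).
Fe sits in group 8, so the d-electron count is 8 − 2 = 6.
The spin state decides the count: Hydroxide and isothiocyanate are weak-field ligands for a first-row metal, so the complex is high-spin.
An octahedral high-spin d⁶ ion is t₂g⁴e_g², giving 4 unpaired electrons.

4 unpaired electrons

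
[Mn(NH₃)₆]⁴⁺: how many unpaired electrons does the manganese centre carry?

Ammonia is neutral; balancing the +4 overall charge requires Mn(IV).
Manganese is a group-7 element; Mn(IV) is therefore d³.
In an octahedral field the d³ configuration is t₂g³e_g⁰ (only one arrangement possible), giving 3 unpaired electrons.

3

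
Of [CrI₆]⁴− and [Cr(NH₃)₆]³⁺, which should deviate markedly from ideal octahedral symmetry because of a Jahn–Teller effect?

[CrI₆]⁴−

[CrI₆]⁴−: Summing ligand charges against the −4 overall charge gives an oxidation state of +2 for chromium. Group 6 minus oxidation state 2 gives a d⁴ configuration. Iodide is a weak-field ligand for a first-row metal, so the complex is high-spin. The t₂g³e_g¹ (high-spin) configuration has an unevenly filled e_g set; the Jahn–Teller theorem predicts a tetragonal distortion (typically axial elongation) to lift the degeneracy.
[Cr(NH₃)₆]³⁺: Summing ligand charges against the +3 overall charge gives an oxidation state of +3 for chromium. Cr sits in group 6, so the d-electron count is 6 − 3 = 3. The d³ configuration leaves the e_g set evenly filled (or empty) — no strong Jahn–Teller driving force.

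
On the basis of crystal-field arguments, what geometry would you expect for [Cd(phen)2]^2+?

Summing ligand charges against the +2 overall charge gives an oxidation state of +2 for cadmium.
Group 12 minus oxidation state 2 gives a d¹⁰ configuration.
Counting donor atoms: 2×1,10-phenanthroline (bidentate) → 4 donors. Coordination number = 4.
A d¹⁰ ion has no crystal-field stabilisation preference between square planar and tetrahedral, so four ligands adopt the sterically favoured tetrahedral geometry.

tetrahedral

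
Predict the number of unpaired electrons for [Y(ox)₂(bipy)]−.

0

Ligand charges: each oxalate is −2; 2,2′-bipyridine is neutral. With an overall charge of −1 the yttrium centre must be in the +3 oxidation state.
Yttrium is a group-3 element; Y(III) is therefore d⁰.
Counting donor atoms: 2×oxalate (bidentate) → 4 donors; 1×2,2′-bipyridine (bidentate) → 2 donors. Coordination number = 6.
In an octahedral field the d⁰ configuration is t₂g⁰e_g⁰, giving 0 unpaired electrons.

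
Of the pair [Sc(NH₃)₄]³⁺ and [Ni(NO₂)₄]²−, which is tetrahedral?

[Sc(NH₃)₄]³⁺

For [Sc(NH₃)₄]³⁺: Summing ligand charges against the +3 overall charge gives an oxidation state of +3 for scandium. Sc sits in group 3, so the d-electron count is 3 − 3 = 0. A d⁰ ion has no crystal-field stabilisation preference between square planar and tetrahedral, so four ligands adopt the sterically favoured tetrahedral geometry. → tetrahedral.
For [Ni(NO₂)₄]²−: Ligand charges: each nitro (N-bound nitrite) is −1. With an overall charge of −2 the nickel centre must be in the +2 oxidation state. Group 10 minus oxidation state 2 gives a d⁸ configuration. Nitro (N-bound nitrite) is a strong-field ligand (high in the spectrochemical series). A 3d d⁸ ion with strong-field ligands gains enough CFSE to favour square planar over tetrahedral. → square planar.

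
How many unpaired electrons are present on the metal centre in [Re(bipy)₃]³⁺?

2 unpaired electrons

Ligand charges: 2,2′-bipyridine is neutral. With an overall charge of +3 the rhenium centre must be in the +3 oxidation state.
Group 7 minus oxidation state 3 gives a d⁴ configuration.
Counting donor atoms: 3×2,2′-bipyridine (bidentate) → 6 donors. Coordination number = 6.
The spin state decides the count: a 5d ion has a large Δₒ and is invariably low-spin.
An octahedral low-spin d⁴ ion is t₂g⁴e_g⁰, giving 2 unpaired electrons.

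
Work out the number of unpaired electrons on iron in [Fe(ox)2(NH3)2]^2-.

Summing ligand charges against the −2 overall charge gives an oxidation state of +2 for iron.
Fe sits in group 8, so the d-electron count is 8 − 2 = 6.
Counting donor atoms: 2×oxalate (bidentate) → 4 donors; 2×ammonia (monodentate) → 2 donors. Coordination number = 6.
The spin state decides the count: Oxalate is a weak-field ligand for a first-row metal, so the complex is high-spin.
An octahedral high-spin d⁶ ion is t₂g⁴e_g², giving 4 unpaired electrons.

4 unpaired electrons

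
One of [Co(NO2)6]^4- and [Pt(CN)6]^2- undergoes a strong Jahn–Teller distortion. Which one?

[Co(NO2)6]^4-

[Co(NO2)6]^4-: Summing ligand charges against the −4 overall charge gives an oxidation state of +2 for cobalt. Group 9 minus oxidation state 2 gives a d⁷ configuration. Nitro (N-bound nitrite) is a strong-field ligand (high in the spectrochemical series) for a first-row metal, so the complex is low-spin. The t₂g⁶e_g¹ (low-spin) configuration has an unevenly filled e_g set; the Jahn–Teller theorem predicts a tetragonal distortion (typically axial elongation) to lift the degeneracy.
[Pt(CN)6]^2-: Ligand charges: each cyanide is −1. With an overall charge of −2 the platinum centre must be in the +4 oxidation state. Platinum is a group-10 element; Pt(IV) is therefore d⁶. A 5d ion has a large Δₒ and is invariably low-spin. The d⁶ configuration leaves the e_g set evenly filled (or empty) — no strong Jahn–Teller driving force.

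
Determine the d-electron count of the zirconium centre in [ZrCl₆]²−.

d⁰

Ligand charges: each chloride is −1. With an overall charge of −2 the zirconium centre must be in the +4 oxidation state.
Group 4 minus oxidation state 4 gives a d⁰ configuration.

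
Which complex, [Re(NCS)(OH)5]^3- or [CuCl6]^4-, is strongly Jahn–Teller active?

[Re(NCS)(OH)5]^3-: Summing ligand charges against the −3 overall charge gives an oxidation state of +3 for rhenium. Re sits in group 7, so the d-electron count is 7 − 3 = 4. A 5d ion has a large Δₒ and is invariably low-spin. The d⁴ configuration leaves the e_g set evenly filled (or empty) — no strong Jahn–Teller driving force.
[CuCl6]^4-: Ligand charges: each chloride is −1. With an overall charge of −4 the copper centre must be in the +2 oxidation state. Cu sits in group 11, so the d-electron count is 11 − 2 = 9. The t₂g⁶e_g³ configuration has an unevenly filled e_g set; the Jahn–Teller theorem predicts a tetragonal distortion (typically axial elongation) to lift the degeneracy.

[CuCl6]^4-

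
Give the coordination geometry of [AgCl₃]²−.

trigonal planar

Ligand charges: each chloride is −1. With an overall charge of −2 the silver centre must be in the +1 oxidation state.
Silver is a group-11 element; Ag(I) is therefore d¹⁰.
Coordination number: 3.
Three ligands around a d¹⁰ centre minimise repulsion in a trigonal-planar arrangement.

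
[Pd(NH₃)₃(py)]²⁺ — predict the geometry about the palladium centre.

Ammonia is neutral; pyridine is neutral; balancing the +2 overall charge requires Pd(II).
Group 10 minus oxidation state 2 gives a d⁸ configuration.
With 4 monodentate ligands the coordination number is 4.
A 4d d⁸ ion has a large crystal-field splitting; square planar leaves the high-energy d_{x²−y²} orbital empty and maximises CFSE.

square planar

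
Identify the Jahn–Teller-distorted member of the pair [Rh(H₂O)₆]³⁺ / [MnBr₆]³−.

[MnBr₆]³−

[Rh(H₂O)₆]³⁺: Water is neutral; balancing the +3 overall charge requires Rh(III). Rh sits in group 9, so the d-electron count is 9 − 3 = 6. A 4d ion has a large Δₒ and is invariably low-spin. The d⁶ configuration leaves the e_g set evenly filled (or empty) — no strong Jahn–Teller driving force.
[MnBr₆]³−: Summing ligand charges against the −3 overall charge gives an oxidation state of +3 for manganese. Mn sits in group 7, so the d-electron count is 7 − 3 = 4. Bromide is a weak-field ligand for a first-row metal, so the complex is high-spin. The t₂g³e_g¹ (high-spin) configuration has an unevenly filled e_g set; the Jahn–Teller theorem predicts a tetragonal distortion (typically axial elongation) to lift the degeneracy.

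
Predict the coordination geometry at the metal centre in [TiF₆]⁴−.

Each fluoride is −1; balancing the −4 overall charge requires Ti(II).
Ti sits in group 4, so the d-electron count is 4 − 2 = 2.
Coordination number: 6.
Six donors around a single metal centre give an octahedral coordination sphere.

octahedral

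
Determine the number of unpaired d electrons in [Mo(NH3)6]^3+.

3 unpaired electrons

Ligand charges: ammonia is neutral. With an overall charge of +3 the molybdenum centre must be in the +3 oxidation state.
Mo sits in group 6, so the d-electron count is 6 − 3 = 3.
In an octahedral field the d³ configuration is t₂g³e_g⁰ (only one arrangement possible), giving 3 unpaired electrons.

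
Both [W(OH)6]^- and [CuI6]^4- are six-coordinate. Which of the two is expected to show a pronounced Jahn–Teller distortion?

[W(OH)6]^-: Each hydroxide is −1; balancing the −1 overall charge requires W(V). Tungsten is a group-6 element; W(V) is therefore d¹. The d¹ configuration leaves the e_g set evenly filled (or empty) — no strong Jahn–Teller driving force.
[CuI6]^4-: Each iodide is −1; balancing the −4 overall charge requires Cu(II). Group 11 minus oxidation state 2 gives a d⁹ configuration. The t₂g⁶e_g³ configuration has an unevenly filled e_g set; the Jahn–Teller theorem predicts a tetragonal distortion (typically axial elongation) to lift the degeneracy.

[CuI6]^4-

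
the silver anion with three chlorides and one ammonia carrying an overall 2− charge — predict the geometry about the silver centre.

Each chloride is −1; ammonia is neutral; balancing the −2 overall charge requires Ag(I).
Group 11 minus oxidation state 1 gives a d¹⁰ configuration.
With 4 monodentate ligands the coordination number is 4.
A d¹⁰ ion has no crystal-field stabilisation preference between square planar and tetrahedral, so four ligands adopt the sterically favoured tetrahedral geometry.

tetrahedral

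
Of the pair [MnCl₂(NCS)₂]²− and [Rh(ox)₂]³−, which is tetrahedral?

[MnCl₂(NCS)₂]²−

For [MnCl₂(NCS)₂]²−: Each chloride is −1; each isothiocyanate is −1; balancing the −2 overall charge requires Mn(II). Mn sits in group 7, so the d-electron count is 7 − 2 = 5. A high-spin d⁵ ion has zero CFSE in either geometry, so four ligands adopt the sterically favoured tetrahedral geometry. → tetrahedral.
For [Rh(ox)₂]³−: Summing ligand charges against the −3 overall charge gives an oxidation state of +1 for rhodium. Rhodium is a group-9 element; Rh(I) is therefore d⁸. A 4d d⁸ ion has a large crystal-field splitting; square planar leaves the high-energy d_{x²−y²} orbital empty and maximises CFSE. → square planar.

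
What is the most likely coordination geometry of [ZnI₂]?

Ligand charges: each iodide is −1. With an overall charge of 0 the zinc centre must be in the +2 oxidation state.
Zn sits in group 12, so the d-electron count is 12 − 2 = 10.
With 2 monodentate ligands the coordination number is 2.
A d¹⁰ ion with only two ligands adopts a linear arrangement (sp hybridisation; no CFSE preference).

linear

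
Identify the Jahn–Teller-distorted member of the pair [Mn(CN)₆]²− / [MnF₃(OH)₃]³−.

[MnF₃(OH)₃]³−

[Mn(CN)₆]²−: Ligand charges: each cyanide is −1. With an overall charge of −2 the manganese centre must be in the +4 oxidation state. Group 7 minus oxidation state 4 gives a d³ configuration. The d³ configuration leaves the e_g set evenly filled (or empty) — no strong Jahn–Teller driving force.
[MnF₃(OH)₃]³−: Ligand charges: each fluoride is −1; each hydroxide is −1. With an overall charge of −3 the manganese centre must be in the +3 oxidation state. Mn sits in group 7, so the d-electron count is 7 − 3 = 4. Fluoride and hydroxide are weak-field ligands for a first-row metal, so the complex is high-spin. The t₂g³e_g¹ (high-spin) configuration has an unevenly filled e_g set; the Jahn–Teller theorem predicts a tetragonal distortion (typically axial elongation) to lift the degeneracy.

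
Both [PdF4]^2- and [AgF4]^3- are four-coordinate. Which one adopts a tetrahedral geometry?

[AgF4]^3-

For [PdF4]^2-: Each fluoride is −1; balancing the −2 overall charge requires Pd(II). Palladium is a group-10 element; Pd(II) is therefore d⁸. A 4d d⁸ ion has a large crystal-field splitting; square planar leaves the high-energy d_{x²−y²} orbital empty and maximises CFSE. → square planar.
For [AgF4]^3-: Ligand charges: each fluoride is −1. With an overall charge of −3 the silver centre must be in the +1 oxidation state. Silver is a group-11 element; Ag(I) is therefore d¹⁰. A d¹⁰ ion has no crystal-field stabilisation preference between square planar and tetrahedral, so four ligands adopt the sterically favoured tetrahedral geometry. → tetrahedral.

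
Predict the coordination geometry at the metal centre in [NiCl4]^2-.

tetrahedral

Ligand charges: each chloride is −1. With an overall charge of −2 the nickel centre must be in the +2 oxidation state.
Group 10 minus oxidation state 2 gives a d⁸ configuration.
Coordination number: 4.
Chloride is a weak-field ligand.
With weak-field ligands the CFSE gain from square planar is small, so a 3d d⁸ ion takes the sterically preferred tetrahedral geometry.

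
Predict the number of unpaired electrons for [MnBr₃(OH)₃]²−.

3 unpaired electrons

Ligand charges: each bromide is −1; each hydroxide is −1. With an overall charge of −2 the manganese centre must be in the +4 oxidation state.
Manganese is a group-7 element; Mn(IV) is therefore d³.
In an octahedral field the d³ configuration is t₂g³e_g⁰ (only one arrangement possible), giving 3 unpaired electrons.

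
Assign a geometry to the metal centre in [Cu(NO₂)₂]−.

Summing ligand charges against the −1 overall charge gives an oxidation state of +1 for copper.
Copper is a group-11 element; Cu(I) is therefore d¹⁰.
Coordination number: 2.
A d¹⁰ ion with only two ligands adopts a linear arrangement (sp hybridisation; no CFSE preference).

linear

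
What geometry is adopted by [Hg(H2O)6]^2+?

octahedral

Summing ligand charges against the +2 overall charge gives an oxidation state of +2 for mercury.
Group 12 minus oxidation state 2 gives a d¹⁰ configuration.
With 6 monodentate ligands the coordination number is 6.
Six donors around a single metal centre give an octahedral coordination sphere.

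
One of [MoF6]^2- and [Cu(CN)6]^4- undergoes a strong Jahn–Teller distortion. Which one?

[Cu(CN)6]^4-

[MoF6]^2-: Summing ligand charges against the −2 overall charge gives an oxidation state of +4 for molybdenum. Molybdenum is a group-6 element; Mo(IV) is therefore d². The d² configuration leaves the e_g set evenly filled (or empty) — no strong Jahn–Teller driving force.
[Cu(CN)6]^4-: Summing ligand charges against the −4 overall charge gives an oxidation state of +2 for copper. Group 11 minus oxidation state 2 gives a d⁹ configuration. The t₂g⁶e_g³ configuration has an unevenly filled e_g set; the Jahn–Teller theorem predicts a tetragonal distortion (typically axial elongation) to lift the degeneracy.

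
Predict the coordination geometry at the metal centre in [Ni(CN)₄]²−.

square planar

Each cyanide is −1; balancing the −2 overall charge requires Ni(II).
Nickel is a group-10 element; Ni(II) is therefore d⁸.
Coordination number: 4.
Cyanide is a strong-field ligand (high in the spectrochemical series).
A 3d d⁸ ion with strong-field ligands gains enough CFSE to favour square planar over tetrahedral.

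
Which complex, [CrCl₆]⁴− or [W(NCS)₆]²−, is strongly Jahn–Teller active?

[CrCl₆]⁴−: Summing ligand charges against the −4 overall charge gives an oxidation state of +2 for chromium. Cr sits in group 6, so the d-electron count is 6 − 2 = 4. Chloride is a weak-field ligand for a first-row metal, so the complex is high-spin. The t₂g³e_g¹ (high-spin) configuration has an unevenly filled e_g set; the Jahn–Teller theorem predicts a tetragonal distortion (typically axial elongation) to lift the degeneracy.
[W(NCS)₆]²−: Ligand charges: each isothiocyanate is −1. With an overall charge of −2 the tungsten centre must be in the +4 oxidation state. W sits in group 6, so the d-electron count is 6 − 4 = 2. The d² configuration leaves the e_g set evenly filled (or empty) — no strong Jahn–Teller driving force.

[CrCl₆]⁴−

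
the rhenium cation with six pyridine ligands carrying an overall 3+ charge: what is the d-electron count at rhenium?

Ligand charges: pyridine is neutral. With an overall charge of +3 the rhenium centre must be in the +3 oxidation state.
Group 7 minus oxidation state 3 gives a d⁴ configuration.

d⁴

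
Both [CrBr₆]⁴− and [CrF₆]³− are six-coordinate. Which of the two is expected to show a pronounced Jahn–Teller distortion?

[CrBr₆]⁴−

[CrBr₆]⁴−: Ligand charges: each bromide is −1. With an overall charge of −4 the chromium centre must be in the +2 oxidation state. Cr sits in group 6, so the d-electron count is 6 − 2 = 4. Bromide is a weak-field ligand for a first-row metal, so the complex is high-spin. The t₂g³e_g¹ (high-spin) configuration has an unevenly filled e_g set; the Jahn–Teller theorem predicts a tetragonal distortion (typically axial elongation) to lift the degeneracy.
[CrF₆]³−: Each fluoride is −1; balancing the −3 overall charge requires Cr(III). Cr sits in group 6, so the d-electron count is 6 − 3 = 3. The d³ configuration leaves the e_g set evenly filled (or empty) — no strong Jahn–Teller driving force.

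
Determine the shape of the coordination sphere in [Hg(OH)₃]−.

Each hydroxide is −1; balancing the −1 overall charge requires Hg(II).
Hg sits in group 12, so the d-electron count is 12 − 2 = 10.
With 3 monodentate ligands the coordination number is 3.
Three ligands around a d¹⁰ centre minimise repulsion in a trigonal-planar arrangement.

trigonal planar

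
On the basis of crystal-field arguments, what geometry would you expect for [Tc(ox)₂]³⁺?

tetrahedral

Ligand charges: each oxalate is −2. With an overall charge of +3 the technetium centre must be in the +7 oxidation state.
Technetium is a group-7 element; Tc(VII) is therefore d⁰.
Counting donor atoms: 2×oxalate (bidentate) → 4 donors. Coordination number = 4.
A d⁰ ion has no crystal-field stabilisation preference between square planar and tetrahedral, so four ligands adopt the sterically favoured tetrahedral geometry.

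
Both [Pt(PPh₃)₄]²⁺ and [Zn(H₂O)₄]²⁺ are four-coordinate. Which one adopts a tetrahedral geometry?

[Zn(H₂O)₄]²⁺

For [Pt(PPh₃)₄]²⁺: Triphenylphosphine is neutral; balancing the +2 overall charge requires Pt(II). Pt sits in group 10, so the d-electron count is 10 − 2 = 8. A 5d d⁸ ion has a large crystal-field splitting; square planar leaves the high-energy d_{x²−y²} orbital empty and maximises CFSE. → square planar.
For [Zn(H₂O)₄]²⁺: Water is neutral; balancing the +2 overall charge requires Zn(II). Zinc is a group-12 element; Zn(II) is therefore d¹⁰. A d¹⁰ ion has no crystal-field stabilisation preference between square planar and tetrahedral, so four ligands adopt the sterically favoured tetrahedral geometry. → tetrahedral.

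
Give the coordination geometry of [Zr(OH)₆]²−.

Summing ligand charges against the −2 overall charge gives an oxidation state of +4 for zirconium.
Group 4 minus oxidation state 4 gives a d⁰ configuration.
Coordination number: 6.
Six donors around a single metal centre give an octahedral coordination sphere.

octahedral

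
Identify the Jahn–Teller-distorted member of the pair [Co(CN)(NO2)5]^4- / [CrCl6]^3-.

[Co(CN)(NO2)5]^4-: Ligand charges: each cyanide is −1; each nitro (N-bound nitrite) is −1. With an overall charge of −4 the cobalt centre must be in the +2 oxidation state. Group 9 minus oxidation state 2 gives a d⁷ configuration. Cyanide and nitro (N-bound nitrite) are strong-field ligands (high in the spectrochemical series) for a first-row metal, so the complex is low-spin. The t₂g⁶e_g¹ (low-spin) configuration has an unevenly filled e_g set; the Jahn–Teller theorem predicts a tetragonal distortion (typically axial elongation) to lift the degeneracy.
[CrCl6]^3-: Summing ligand charges against the −3 overall charge gives an oxidation state of +3 for chromium. Chromium is a group-6 element; Cr(III) is therefore d³. The d³ configuration leaves the e_g set evenly filled (or empty) — no strong Jahn–Teller driving force.

[Co(CN)(NO2)5]^4-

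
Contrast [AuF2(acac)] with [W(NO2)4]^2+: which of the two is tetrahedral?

[W(NO2)4]^2+

For [AuF2(acac)]: Each fluoride is −1; each acetylacetonate is −1; balancing the 0 overall charge requires Au(III). Group 11 minus oxidation state 3 gives a d⁸ configuration. A 5d d⁸ ion has a large crystal-field splitting; square planar leaves the high-energy d_{x²−y²} orbital empty and maximises CFSE. → square planar.
For [W(NO2)4]^2+: Ligand charges: each nitro (N-bound nitrite) is −1. With an overall charge of +2 the tungsten centre must be in the +6 oxidation state. Tungsten is a group-6 element; W(VI) is therefore d⁰. A d⁰ ion has no crystal-field stabilisation preference between square planar and tetrahedral, so four ligands adopt the sterically favoured tetrahedral geometry. → tetrahedral.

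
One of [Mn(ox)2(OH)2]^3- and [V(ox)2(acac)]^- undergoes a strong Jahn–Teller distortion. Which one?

[Mn(ox)2(OH)2]^3-: Each oxalate is −2; each hydroxide is −1; balancing the −3 overall charge requires Mn(III). Manganese is a group-7 element; Mn(III) is therefore d⁴. Hydroxide and oxalate are weak-field ligands for a first-row metal, so the complex is high-spin. The t₂g³e_g¹ (high-spin) configuration has an unevenly filled e_g set; the Jahn–Teller theorem predicts a tetragonal distortion (typically axial elongation) to lift the degeneracy.
[V(ox)2(acac)]^-: Ligand charges: each oxalate is −2; each acetylacetonate is −1. With an overall charge of −1 the vanadium centre must be in the +4 oxidation state. Group 5 minus oxidation state 4 gives a d¹ configuration. The d¹ configuration leaves the e_g set evenly filled (or empty) — no strong Jahn–Teller driving force.

[Mn(ox)2(OH)2]^3-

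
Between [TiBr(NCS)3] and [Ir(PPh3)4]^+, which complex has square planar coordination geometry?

[Ir(PPh3)4]^+

For [TiBr(NCS)3]: Summing ligand charges against the 0 overall charge gives an oxidation state of +4 for titanium. Titanium is a group-4 element; Ti(IV) is therefore d⁰. A d⁰ ion has no crystal-field stabilisation preference between square planar and tetrahedral, so four ligands adopt the sterically favoured tetrahedral geometry. → tetrahedral.
For [Ir(PPh3)4]^+: Summing ligand charges against the +1 overall charge gives an oxidation state of +1 for iridium. Iridium is a group-9 element; Ir(I) is therefore d⁸. A 5d d⁸ ion has a large crystal-field splitting; square planar leaves the high-energy d_{x²−y²} orbital empty and maximises CFSE. → square planar.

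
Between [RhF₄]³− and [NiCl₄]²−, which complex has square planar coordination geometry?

For [RhF₄]³−: Summing ligand charges against the −3 overall charge gives an oxidation state of +1 for rhodium. Rh sits in group 9, so the d-electron count is 9 − 1 = 8. A 4d d⁸ ion has a large crystal-field splitting; square planar leaves the high-energy d_{x²−y²} orbital empty and maximises CFSE. → square planar.
For [NiCl₄]²−: Each chloride is −1; balancing the −2 overall charge requires Ni(II). Ni sits in group 10, so the d-electron count is 10 − 2 = 8. Chloride is a weak-field ligand. With weak-field ligands the CFSE gain from square planar is small, so a 3d d⁸ ion takes the sterically preferred tetrahedral geometry. → tetrahedral.

[RhF₄]³−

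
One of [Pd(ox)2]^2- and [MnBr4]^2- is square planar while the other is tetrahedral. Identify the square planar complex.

[Pd(ox)2]^2-

For [Pd(ox)2]^2-: Each oxalate is −2; balancing the −2 overall charge requires Pd(II). Pd sits in group 10, so the d-electron count is 10 − 2 = 8. A 4d d⁸ ion has a large crystal-field splitting; square planar leaves the high-energy d_{x²−y²} orbital empty and maximises CFSE. → square planar.
For [MnBr4]^2-: Ligand charges: each bromide is −1. With an overall charge of −2 the manganese centre must be in the +2 oxidation state. Mn sits in group 7, so the d-electron count is 7 − 2 = 5. A high-spin d⁵ ion has zero CFSE in either geometry, so four ligands adopt the sterically favoured tetrahedral geometry. → tetrahedral.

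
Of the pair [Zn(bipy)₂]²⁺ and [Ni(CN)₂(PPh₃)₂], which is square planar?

For [Zn(bipy)₂]²⁺: 2,2′-bipyridine is neutral; balancing the +2 overall charge requires Zn(II). Zn sits in group 12, so the d-electron count is 12 − 2 = 10. A d¹⁰ ion has no crystal-field stabilisation preference between square planar and tetrahedral, so four ligands adopt the sterically favoured tetrahedral geometry. → tetrahedral.
For [Ni(CN)₂(PPh₃)₂]: Each cyanide is −1; triphenylphosphine is neutral; balancing the 0 overall charge requires Ni(II). Group 10 minus oxidation state 2 gives a d⁸ configuration. Cyanide and triphenylphosphine are strong-field ligands (high in the spectrochemical series). A 3d d⁸ ion with strong-field ligands gains enough CFSE to favour square planar over tetrahedral. → square planar.

[Ni(CN)₂(PPh₃)₂]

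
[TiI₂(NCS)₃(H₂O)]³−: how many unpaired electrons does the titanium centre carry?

Each iodide is −1; each isothiocyanate is −1; water is neutral; balancing the −3 overall charge requires Ti(II).
Ti sits in group 4, so the d-electron count is 4 − 2 = 2.
In an octahedral field the d² configuration is t₂g²e_g⁰ (only one arrangement possible), giving 2 unpaired electrons.

2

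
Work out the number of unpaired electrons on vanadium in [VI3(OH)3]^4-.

Summing ligand charges against the −4 overall charge gives an oxidation state of +2 for vanadium.
Group 5 minus oxidation state 2 gives a d³ configuration.
In an octahedral field the d³ configuration is t₂g³e_g⁰ (only one arrangement possible), giving 3 unpaired electrons.

3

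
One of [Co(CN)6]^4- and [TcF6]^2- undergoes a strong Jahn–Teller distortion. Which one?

[Co(CN)6]^4-

[Co(CN)6]^4-: Summing ligand charges against the −4 overall charge gives an oxidation state of +2 for cobalt. Group 9 minus oxidation state 2 gives a d⁷ configuration. Cyanide is a strong-field ligand (high in the spectrochemical series) for a first-row metal, so the complex is low-spin. The t₂g⁶e_g¹ (low-spin) configuration has an unevenly filled e_g set; the Jahn–Teller theorem predicts a tetragonal distortion (typically axial elongation) to lift the degeneracy.
[TcF6]^2-: Each fluoride is −1; balancing the −2 overall charge requires Tc(IV). Technetium is a group-7 element; Tc(IV) is therefore d³. The d³ configuration leaves the e_g set evenly filled (or empty) — no strong Jahn–Teller driving force.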